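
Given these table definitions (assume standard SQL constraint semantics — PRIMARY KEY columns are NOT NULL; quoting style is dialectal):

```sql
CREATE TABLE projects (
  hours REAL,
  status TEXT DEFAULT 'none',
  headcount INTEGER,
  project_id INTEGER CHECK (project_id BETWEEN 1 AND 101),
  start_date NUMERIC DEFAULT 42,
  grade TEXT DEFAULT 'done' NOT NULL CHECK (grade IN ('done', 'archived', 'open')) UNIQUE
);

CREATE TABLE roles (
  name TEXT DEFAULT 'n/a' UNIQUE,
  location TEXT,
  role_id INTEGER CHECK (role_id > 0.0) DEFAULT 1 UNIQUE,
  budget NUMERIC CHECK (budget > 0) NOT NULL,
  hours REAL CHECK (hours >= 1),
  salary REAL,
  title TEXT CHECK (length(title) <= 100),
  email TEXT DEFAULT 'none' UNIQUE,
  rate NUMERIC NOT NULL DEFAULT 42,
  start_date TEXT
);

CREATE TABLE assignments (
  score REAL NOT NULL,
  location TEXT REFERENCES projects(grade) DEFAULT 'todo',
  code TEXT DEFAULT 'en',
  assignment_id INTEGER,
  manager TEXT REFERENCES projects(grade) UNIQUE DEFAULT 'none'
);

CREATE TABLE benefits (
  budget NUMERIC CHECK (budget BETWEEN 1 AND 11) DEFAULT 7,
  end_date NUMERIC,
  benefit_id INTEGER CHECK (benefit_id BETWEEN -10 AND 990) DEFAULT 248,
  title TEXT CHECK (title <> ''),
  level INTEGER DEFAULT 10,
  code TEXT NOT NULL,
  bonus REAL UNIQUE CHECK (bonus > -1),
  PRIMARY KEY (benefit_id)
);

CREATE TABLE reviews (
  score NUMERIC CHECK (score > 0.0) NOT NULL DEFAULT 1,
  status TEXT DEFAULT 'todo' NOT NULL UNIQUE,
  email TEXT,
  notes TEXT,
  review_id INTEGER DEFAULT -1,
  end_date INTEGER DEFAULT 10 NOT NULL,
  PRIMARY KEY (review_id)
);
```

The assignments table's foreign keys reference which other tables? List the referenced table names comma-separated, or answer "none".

- location REFERENCES projects(grade).
- manager REFERENCES projects(grade).

projects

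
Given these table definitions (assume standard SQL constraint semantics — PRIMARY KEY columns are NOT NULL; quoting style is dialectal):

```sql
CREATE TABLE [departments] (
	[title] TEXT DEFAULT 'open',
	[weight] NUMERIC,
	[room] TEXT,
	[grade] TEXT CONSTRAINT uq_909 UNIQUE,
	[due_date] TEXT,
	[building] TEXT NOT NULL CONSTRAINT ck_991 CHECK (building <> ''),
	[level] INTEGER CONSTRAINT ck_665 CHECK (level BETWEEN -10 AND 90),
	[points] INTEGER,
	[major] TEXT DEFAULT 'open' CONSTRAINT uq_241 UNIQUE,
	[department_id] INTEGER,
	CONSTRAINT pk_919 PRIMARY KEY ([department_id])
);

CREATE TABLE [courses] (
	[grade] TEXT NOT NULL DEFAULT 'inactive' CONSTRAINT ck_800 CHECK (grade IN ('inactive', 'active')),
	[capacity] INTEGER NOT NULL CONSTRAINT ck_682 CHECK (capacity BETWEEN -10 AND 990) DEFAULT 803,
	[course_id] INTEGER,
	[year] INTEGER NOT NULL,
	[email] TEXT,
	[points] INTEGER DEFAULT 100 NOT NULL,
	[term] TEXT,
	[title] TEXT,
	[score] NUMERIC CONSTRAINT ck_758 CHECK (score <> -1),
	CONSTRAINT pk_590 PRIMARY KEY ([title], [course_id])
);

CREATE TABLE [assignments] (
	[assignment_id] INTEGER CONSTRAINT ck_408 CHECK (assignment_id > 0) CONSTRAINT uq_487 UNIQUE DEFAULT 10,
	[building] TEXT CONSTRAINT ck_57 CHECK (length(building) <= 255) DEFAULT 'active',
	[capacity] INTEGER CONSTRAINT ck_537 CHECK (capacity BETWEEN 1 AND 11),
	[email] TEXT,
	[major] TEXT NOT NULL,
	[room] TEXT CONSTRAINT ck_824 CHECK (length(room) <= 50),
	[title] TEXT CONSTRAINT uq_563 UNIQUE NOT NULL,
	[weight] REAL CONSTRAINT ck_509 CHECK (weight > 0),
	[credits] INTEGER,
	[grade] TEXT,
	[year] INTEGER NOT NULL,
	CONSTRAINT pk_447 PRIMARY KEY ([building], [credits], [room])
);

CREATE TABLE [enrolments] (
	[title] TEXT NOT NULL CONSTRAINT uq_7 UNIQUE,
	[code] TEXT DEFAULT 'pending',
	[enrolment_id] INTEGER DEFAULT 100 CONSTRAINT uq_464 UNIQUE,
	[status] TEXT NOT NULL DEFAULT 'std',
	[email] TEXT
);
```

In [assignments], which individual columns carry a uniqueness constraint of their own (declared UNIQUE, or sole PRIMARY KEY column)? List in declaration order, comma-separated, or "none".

- assignment_id: declared UNIQUE → unique.
- building: part of a composite PRIMARY KEY — only the tuple is unique, not this column on its own.
- capacity: no UNIQUE or single-column PK constraint.
- email: no UNIQUE or single-column PK constraint.
- major: no UNIQUE or single-column PK constraint.
- room: part of a composite PRIMARY KEY — only the tuple is unique, not this column on its own.
- title: declared UNIQUE → unique.
- weight: no UNIQUE or single-column PK constraint.
- credits: part of a composite PRIMARY KEY — only the tuple is unique, not this column on its own.
- grade: no UNIQUE or single-column PK constraint.
- year: no UNIQUE or single-column PK constraint.

assignment_id, title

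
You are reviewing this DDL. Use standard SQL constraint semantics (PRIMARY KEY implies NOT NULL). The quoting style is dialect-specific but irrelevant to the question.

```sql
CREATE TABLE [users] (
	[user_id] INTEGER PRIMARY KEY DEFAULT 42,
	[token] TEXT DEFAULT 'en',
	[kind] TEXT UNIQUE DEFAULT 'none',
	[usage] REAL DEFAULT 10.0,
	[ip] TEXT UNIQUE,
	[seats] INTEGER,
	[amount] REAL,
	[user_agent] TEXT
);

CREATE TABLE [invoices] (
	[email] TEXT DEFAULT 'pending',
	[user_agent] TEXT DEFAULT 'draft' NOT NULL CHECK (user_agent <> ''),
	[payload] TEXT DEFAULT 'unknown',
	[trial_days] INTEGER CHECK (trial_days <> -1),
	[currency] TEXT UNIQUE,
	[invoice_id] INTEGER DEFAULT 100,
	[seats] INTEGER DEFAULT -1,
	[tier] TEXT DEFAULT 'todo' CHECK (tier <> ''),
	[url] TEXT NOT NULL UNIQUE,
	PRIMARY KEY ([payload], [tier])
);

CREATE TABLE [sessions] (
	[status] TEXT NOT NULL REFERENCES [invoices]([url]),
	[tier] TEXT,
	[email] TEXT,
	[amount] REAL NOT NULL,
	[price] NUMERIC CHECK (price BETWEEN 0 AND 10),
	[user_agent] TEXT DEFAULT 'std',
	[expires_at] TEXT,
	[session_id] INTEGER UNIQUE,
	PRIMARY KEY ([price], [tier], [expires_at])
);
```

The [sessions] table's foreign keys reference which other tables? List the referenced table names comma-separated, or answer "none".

invoices

- status REFERENCES invoices(url).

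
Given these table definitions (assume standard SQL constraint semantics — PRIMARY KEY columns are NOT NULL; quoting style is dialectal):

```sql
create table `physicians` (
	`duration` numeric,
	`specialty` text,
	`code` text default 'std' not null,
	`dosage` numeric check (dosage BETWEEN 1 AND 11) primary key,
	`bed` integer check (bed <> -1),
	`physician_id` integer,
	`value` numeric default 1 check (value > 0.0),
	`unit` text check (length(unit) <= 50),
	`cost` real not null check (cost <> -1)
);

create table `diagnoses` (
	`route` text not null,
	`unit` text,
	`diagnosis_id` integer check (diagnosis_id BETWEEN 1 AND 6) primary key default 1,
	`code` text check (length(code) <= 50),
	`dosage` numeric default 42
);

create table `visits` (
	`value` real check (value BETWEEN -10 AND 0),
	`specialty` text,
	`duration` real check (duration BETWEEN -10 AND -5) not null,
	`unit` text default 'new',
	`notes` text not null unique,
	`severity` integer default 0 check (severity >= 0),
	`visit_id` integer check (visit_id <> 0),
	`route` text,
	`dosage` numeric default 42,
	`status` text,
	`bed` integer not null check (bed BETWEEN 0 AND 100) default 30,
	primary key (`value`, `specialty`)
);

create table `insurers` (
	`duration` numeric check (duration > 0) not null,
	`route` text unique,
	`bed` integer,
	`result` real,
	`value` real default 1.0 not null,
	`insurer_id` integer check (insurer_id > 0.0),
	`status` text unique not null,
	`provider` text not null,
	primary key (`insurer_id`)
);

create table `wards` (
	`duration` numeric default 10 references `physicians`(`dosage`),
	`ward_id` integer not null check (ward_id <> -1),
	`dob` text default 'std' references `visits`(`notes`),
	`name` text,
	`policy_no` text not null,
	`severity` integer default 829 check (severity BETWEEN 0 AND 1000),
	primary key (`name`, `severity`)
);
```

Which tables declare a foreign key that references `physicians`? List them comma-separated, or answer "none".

wards

- wards.duration references physicians(dosage).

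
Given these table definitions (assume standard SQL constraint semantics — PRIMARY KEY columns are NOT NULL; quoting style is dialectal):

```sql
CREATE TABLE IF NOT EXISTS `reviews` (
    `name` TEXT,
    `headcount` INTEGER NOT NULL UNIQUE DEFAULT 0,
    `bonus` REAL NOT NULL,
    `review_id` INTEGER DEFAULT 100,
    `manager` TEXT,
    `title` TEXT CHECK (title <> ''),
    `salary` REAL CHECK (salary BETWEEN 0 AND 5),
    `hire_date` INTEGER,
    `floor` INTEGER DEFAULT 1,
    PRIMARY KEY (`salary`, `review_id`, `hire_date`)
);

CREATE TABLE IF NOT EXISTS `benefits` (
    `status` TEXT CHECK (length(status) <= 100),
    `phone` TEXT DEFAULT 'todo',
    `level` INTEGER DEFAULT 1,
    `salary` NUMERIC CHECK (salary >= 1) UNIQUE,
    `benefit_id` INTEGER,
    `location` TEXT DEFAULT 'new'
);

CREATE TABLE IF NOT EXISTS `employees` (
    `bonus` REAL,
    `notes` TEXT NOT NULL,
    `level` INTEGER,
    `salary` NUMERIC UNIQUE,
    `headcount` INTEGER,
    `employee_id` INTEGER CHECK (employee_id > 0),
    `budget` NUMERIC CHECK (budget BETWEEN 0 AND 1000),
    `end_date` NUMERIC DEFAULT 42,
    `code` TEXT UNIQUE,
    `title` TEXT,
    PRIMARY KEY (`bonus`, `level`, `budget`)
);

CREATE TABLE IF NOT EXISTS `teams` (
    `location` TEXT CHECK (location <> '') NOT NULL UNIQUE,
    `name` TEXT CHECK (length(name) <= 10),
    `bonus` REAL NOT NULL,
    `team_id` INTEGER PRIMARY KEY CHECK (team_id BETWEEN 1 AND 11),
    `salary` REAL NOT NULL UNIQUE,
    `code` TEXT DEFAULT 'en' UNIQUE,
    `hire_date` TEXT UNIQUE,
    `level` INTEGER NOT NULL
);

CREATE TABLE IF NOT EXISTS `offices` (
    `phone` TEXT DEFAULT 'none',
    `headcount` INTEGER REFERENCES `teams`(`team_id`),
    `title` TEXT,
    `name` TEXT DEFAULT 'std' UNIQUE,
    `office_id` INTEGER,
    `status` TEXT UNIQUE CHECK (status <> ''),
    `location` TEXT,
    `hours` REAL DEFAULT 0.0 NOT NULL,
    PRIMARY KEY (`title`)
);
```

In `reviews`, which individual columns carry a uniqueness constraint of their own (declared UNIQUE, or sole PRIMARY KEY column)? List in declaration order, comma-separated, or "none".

- name: no UNIQUE or single-column PK constraint.
- headcount: declared UNIQUE → unique.
- bonus: no UNIQUE or single-column PK constraint.
- review_id: part of a composite PRIMARY KEY — only the tuple is unique, not this column on its own.
- manager: no UNIQUE or single-column PK constraint.
- title: no UNIQUE or single-column PK constraint.
- salary: part of a composite PRIMARY KEY — only the tuple is unique, not this column on its own.
- hire_date: part of a composite PRIMARY KEY — only the tuple is unique, not this column on its own.
- floor: no UNIQUE or single-column PK constraint.

headcount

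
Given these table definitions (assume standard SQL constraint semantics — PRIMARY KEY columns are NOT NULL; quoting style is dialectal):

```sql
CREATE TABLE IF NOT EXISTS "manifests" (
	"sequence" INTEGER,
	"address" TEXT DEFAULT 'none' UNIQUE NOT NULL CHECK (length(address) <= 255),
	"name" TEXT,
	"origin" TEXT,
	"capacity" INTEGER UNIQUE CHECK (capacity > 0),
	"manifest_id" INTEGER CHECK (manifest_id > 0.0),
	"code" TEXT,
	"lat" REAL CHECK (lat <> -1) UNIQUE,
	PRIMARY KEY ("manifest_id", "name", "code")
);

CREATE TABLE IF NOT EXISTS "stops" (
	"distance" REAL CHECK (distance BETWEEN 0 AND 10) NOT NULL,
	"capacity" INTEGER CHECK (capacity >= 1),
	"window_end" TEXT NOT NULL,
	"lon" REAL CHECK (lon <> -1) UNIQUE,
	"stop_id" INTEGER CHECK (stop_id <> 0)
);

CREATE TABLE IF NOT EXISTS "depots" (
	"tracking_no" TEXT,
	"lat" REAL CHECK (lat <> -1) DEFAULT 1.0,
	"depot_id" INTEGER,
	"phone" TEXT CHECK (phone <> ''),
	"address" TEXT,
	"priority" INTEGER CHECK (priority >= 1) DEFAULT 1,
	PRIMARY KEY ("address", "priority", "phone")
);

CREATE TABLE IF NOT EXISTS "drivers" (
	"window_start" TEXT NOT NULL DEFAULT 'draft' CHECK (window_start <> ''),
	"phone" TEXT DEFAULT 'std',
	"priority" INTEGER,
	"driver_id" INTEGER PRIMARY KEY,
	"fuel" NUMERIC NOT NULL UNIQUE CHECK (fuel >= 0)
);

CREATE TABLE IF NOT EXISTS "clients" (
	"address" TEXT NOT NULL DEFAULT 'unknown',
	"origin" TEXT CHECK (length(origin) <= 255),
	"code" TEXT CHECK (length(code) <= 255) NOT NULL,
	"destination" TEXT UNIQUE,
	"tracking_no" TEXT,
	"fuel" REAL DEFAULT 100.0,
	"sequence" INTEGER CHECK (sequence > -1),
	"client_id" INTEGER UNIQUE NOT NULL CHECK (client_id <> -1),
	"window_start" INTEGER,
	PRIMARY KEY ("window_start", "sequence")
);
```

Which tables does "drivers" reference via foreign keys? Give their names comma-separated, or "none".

none

No column in drivers has a REFERENCES clause.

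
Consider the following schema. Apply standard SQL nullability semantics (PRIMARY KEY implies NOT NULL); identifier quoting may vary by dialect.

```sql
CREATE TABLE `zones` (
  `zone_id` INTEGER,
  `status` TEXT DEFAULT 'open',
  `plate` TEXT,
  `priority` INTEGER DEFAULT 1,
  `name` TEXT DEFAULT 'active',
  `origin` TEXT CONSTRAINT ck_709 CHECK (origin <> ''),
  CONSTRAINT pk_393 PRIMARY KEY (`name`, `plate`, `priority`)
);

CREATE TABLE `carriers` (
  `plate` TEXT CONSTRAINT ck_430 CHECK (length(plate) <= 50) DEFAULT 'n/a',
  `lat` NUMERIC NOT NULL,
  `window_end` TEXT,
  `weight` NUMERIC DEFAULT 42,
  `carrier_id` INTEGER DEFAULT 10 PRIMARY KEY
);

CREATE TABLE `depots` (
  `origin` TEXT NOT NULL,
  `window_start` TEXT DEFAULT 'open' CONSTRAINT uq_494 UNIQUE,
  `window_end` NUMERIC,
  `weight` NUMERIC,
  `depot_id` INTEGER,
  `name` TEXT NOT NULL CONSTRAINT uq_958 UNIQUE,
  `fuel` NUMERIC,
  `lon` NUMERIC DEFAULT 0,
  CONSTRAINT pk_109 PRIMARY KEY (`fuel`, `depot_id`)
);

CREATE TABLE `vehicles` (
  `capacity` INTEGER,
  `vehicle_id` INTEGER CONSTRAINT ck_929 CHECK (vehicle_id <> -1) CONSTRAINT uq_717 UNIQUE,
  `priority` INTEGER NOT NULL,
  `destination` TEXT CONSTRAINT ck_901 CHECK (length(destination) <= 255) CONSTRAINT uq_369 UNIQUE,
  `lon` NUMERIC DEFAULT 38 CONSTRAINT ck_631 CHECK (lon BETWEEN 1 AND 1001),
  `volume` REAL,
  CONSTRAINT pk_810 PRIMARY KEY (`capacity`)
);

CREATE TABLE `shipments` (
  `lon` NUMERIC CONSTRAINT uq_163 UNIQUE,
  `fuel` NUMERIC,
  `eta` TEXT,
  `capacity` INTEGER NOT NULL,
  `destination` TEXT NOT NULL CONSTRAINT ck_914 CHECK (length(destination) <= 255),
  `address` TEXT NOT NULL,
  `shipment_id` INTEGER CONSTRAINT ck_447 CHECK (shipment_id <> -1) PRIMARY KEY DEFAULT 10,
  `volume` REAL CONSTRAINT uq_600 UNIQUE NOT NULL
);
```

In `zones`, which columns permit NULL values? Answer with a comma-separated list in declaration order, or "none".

zone_id, status, origin

- zone_id: no NOT NULL constraint applies → nullable.
- status: DEFAULT only fills an omitted column; an explicit NULL is still allowed → nullable.
- plate: part of the PRIMARY KEY, which implies NOT NULL → not nullable.
- priority: part of the PRIMARY KEY, which implies NOT NULL → not nullable.
- name: part of the PRIMARY KEY, which implies NOT NULL → not nullable.
- origin: CHECK does not forbid NULL (a CHECK constraint passes when its expression is NULL) → nullable.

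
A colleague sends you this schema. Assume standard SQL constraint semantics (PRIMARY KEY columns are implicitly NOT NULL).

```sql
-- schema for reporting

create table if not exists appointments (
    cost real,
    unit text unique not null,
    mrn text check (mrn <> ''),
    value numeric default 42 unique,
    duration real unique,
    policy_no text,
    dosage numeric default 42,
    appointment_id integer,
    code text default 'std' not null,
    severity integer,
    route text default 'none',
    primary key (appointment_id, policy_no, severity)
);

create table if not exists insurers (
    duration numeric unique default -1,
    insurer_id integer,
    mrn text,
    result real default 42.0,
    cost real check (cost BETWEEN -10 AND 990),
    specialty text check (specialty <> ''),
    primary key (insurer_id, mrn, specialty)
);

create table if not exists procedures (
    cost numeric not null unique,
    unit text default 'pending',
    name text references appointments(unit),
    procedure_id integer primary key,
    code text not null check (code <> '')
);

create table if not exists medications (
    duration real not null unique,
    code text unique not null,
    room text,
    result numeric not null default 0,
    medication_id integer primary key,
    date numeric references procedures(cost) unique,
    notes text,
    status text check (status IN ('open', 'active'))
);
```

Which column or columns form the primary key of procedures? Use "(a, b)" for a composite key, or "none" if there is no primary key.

procedure_id

procedure_id is declared PRIMARY KEY inline on the column.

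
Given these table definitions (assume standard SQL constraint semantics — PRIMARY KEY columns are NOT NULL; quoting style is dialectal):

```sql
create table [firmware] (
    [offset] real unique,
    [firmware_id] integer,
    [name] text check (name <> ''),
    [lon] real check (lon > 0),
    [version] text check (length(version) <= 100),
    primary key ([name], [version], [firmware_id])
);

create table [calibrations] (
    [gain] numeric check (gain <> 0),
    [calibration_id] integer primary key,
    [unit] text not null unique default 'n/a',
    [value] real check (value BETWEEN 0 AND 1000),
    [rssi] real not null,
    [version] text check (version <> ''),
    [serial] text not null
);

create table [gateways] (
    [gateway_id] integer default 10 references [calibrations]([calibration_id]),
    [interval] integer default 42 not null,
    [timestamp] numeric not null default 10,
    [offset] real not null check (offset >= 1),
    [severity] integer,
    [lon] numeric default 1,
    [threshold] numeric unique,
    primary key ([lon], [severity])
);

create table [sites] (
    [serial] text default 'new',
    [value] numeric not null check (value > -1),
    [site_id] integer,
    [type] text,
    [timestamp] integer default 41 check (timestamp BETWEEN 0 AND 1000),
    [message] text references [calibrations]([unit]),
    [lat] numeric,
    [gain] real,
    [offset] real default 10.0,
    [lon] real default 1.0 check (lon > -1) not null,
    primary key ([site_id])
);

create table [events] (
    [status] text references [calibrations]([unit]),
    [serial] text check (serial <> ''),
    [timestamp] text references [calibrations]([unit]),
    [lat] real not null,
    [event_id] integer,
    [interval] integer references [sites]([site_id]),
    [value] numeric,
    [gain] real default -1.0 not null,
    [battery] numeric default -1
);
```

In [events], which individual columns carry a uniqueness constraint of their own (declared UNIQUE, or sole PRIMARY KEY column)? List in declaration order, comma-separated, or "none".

none

- status: no UNIQUE or single-column PK constraint.
- serial: no UNIQUE or single-column PK constraint.
- timestamp: no UNIQUE or single-column PK constraint.
- lat: no UNIQUE or single-column PK constraint.
- event_id: no UNIQUE or single-column PK constraint.
- interval: no UNIQUE or single-column PK constraint.
- value: no UNIQUE or single-column PK constraint.
- gain: no UNIQUE or single-column PK constraint.
- battery: no UNIQUE or single-column PK constraint.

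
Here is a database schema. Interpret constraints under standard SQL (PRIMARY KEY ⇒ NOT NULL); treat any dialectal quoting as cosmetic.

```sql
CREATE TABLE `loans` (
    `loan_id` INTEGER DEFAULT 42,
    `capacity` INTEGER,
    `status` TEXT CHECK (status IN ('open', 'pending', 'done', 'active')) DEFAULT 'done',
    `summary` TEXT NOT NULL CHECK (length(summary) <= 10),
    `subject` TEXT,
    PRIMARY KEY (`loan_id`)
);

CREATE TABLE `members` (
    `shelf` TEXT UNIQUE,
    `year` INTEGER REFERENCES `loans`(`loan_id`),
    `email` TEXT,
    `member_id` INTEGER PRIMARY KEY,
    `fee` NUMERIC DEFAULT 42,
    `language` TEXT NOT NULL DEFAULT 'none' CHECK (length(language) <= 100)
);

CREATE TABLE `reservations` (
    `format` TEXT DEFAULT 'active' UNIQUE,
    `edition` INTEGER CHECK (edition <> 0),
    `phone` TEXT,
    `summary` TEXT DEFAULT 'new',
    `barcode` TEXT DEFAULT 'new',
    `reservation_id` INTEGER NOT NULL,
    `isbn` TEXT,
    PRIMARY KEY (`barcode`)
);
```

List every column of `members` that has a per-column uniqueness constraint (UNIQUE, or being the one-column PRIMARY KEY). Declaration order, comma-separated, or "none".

- shelf: declared UNIQUE → unique.
- year: no UNIQUE or single-column PK constraint.
- email: no UNIQUE or single-column PK constraint.
- member_id: single-column PRIMARY KEY → unique.
- fee: no UNIQUE or single-column PK constraint.
- language: no UNIQUE or single-column PK constraint.

shelf, member_id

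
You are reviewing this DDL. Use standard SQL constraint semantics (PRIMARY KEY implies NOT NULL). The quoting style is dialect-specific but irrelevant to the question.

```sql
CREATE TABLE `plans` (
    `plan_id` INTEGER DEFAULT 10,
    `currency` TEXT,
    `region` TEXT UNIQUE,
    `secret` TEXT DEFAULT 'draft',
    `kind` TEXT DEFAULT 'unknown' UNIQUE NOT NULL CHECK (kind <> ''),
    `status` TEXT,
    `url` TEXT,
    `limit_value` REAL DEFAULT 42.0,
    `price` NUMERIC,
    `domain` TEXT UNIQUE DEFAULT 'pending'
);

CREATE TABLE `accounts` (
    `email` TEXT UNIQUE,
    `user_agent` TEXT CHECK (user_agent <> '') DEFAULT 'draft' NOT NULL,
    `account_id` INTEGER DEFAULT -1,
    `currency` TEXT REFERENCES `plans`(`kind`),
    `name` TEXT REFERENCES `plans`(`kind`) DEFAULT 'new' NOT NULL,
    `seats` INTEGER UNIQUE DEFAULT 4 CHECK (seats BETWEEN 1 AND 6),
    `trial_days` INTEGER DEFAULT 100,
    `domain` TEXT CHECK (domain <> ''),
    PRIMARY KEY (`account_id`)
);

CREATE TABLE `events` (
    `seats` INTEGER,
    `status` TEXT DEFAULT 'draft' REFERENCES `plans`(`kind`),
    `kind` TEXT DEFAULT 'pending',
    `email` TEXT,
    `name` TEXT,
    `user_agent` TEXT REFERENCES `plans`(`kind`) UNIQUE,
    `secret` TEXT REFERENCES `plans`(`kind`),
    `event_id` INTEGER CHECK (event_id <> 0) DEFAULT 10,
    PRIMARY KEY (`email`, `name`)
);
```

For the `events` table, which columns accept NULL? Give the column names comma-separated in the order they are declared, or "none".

seats, status, kind, user_agent, secret, event_id

- seats: no NOT NULL constraint applies → nullable.
- status: a foreign key column may be NULL unless separately constrained → nullable.
- kind: DEFAULT only fills an omitted column; an explicit NULL is still allowed → nullable.
- email: part of the PRIMARY KEY, which implies NOT NULL → not nullable.
- name: part of the PRIMARY KEY, which implies NOT NULL → not nullable.
- user_agent: a foreign key column may be NULL unless separately constrained → nullable.
- secret: a foreign key column may be NULL unless separately constrained → nullable.
- event_id: CHECK does not forbid NULL (a CHECK constraint passes when its expression is NULL) → nullable.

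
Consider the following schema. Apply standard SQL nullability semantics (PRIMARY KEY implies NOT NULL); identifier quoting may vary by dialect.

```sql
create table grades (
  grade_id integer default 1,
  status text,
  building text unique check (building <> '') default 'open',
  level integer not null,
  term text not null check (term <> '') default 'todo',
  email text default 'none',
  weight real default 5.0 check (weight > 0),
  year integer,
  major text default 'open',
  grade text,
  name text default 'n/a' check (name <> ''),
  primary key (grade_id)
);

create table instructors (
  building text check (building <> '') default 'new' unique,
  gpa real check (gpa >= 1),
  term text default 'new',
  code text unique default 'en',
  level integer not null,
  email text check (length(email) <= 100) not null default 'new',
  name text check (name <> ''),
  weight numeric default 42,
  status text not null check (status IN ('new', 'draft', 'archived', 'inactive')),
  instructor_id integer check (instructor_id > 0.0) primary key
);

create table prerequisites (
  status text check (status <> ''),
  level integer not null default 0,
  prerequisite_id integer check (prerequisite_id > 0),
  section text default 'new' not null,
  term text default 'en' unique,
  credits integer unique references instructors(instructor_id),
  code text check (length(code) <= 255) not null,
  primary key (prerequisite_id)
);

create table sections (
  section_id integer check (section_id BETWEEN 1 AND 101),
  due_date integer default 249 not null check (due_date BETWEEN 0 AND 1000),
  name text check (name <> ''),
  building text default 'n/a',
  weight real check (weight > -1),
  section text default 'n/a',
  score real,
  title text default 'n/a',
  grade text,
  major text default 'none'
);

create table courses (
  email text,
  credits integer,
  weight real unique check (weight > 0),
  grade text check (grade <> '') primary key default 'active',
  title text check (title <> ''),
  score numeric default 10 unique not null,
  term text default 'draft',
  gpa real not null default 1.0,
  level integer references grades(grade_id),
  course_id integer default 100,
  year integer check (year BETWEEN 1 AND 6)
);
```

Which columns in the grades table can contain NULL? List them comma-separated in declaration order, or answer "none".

- grade_id: part of the PRIMARY KEY, which implies NOT NULL → not nullable.
- status: no NOT NULL constraint applies → nullable.
- building: CHECK does not forbid NULL (a CHECK constraint passes when its expression is NULL) → nullable.
- level: declared NOT NULL → not nullable.
- term: declared NOT NULL → not nullable.
- email: DEFAULT only fills an omitted column; an explicit NULL is still allowed → nullable.
- weight: CHECK does not forbid NULL (a CHECK constraint passes when its expression is NULL) → nullable.
- year: no NOT NULL constraint applies → nullable.
- major: DEFAULT only fills an omitted column; an explicit NULL is still allowed → nullable.
- grade: no NOT NULL constraint applies → nullable.
- name: CHECK does not forbid NULL (a CHECK constraint passes when its expression is NULL) → nullable.

status, building, email, weight, year, major, grade, name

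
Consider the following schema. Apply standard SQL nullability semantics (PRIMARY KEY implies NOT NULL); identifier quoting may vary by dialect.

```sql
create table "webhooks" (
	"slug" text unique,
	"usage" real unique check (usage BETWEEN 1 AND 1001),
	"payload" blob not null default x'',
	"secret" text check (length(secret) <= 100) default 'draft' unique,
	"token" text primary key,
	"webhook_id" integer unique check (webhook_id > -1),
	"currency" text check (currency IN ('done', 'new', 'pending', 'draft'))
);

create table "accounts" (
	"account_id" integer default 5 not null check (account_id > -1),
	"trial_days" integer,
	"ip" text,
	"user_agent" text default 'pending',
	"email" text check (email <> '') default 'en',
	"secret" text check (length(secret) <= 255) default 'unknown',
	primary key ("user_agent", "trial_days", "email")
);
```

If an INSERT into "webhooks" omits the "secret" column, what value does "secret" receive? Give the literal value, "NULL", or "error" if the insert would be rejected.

'draft'

secret has an explicit DEFAULT 'draft'.
When the column is omitted from an INSERT, that default is used.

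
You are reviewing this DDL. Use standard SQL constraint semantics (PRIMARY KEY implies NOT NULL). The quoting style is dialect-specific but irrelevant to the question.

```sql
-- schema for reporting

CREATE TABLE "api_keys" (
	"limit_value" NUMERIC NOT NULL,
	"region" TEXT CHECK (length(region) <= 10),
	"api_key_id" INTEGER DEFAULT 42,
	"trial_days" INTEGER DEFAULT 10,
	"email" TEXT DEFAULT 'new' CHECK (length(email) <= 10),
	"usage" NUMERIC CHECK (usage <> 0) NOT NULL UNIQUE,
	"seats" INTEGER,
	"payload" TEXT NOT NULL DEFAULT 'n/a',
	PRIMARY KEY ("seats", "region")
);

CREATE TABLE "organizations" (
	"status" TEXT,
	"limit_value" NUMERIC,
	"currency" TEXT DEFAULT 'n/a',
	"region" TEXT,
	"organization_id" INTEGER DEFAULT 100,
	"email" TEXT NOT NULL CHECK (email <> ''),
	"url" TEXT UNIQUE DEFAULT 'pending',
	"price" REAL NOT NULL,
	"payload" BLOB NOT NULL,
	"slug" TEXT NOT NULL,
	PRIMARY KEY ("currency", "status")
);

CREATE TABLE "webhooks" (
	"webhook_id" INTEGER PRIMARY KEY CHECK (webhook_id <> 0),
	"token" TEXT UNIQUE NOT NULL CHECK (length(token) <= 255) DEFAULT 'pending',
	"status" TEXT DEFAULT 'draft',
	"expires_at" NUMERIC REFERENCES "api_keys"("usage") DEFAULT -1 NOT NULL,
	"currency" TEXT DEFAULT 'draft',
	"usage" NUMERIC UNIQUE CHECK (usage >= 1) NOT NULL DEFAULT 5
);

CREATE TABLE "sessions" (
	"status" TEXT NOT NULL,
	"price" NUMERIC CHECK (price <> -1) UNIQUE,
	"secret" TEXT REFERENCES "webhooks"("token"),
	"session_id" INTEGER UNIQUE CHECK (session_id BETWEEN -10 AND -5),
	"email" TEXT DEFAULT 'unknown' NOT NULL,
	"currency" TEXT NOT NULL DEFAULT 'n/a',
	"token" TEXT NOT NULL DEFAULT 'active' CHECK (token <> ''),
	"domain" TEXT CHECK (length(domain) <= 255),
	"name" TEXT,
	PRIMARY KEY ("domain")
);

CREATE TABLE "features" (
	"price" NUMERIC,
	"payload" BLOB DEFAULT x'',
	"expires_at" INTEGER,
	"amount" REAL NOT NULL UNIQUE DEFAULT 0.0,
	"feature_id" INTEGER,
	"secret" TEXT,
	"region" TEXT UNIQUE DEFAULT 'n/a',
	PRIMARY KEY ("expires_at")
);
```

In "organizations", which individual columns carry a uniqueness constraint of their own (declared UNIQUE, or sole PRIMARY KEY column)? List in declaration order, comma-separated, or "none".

url

- status: part of a composite PRIMARY KEY — only the tuple is unique, not this column on its own.
- limit_value: no UNIQUE or single-column PK constraint.
- currency: part of a composite PRIMARY KEY — only the tuple is unique, not this column on its own.
- region: no UNIQUE or single-column PK constraint.
- organization_id: no UNIQUE or single-column PK constraint.
- email: no UNIQUE or single-column PK constraint.
- url: declared UNIQUE → unique.
- price: no UNIQUE or single-column PK constraint.
- payload: no UNIQUE or single-column PK constraint.
- slug: no UNIQUE or single-column PK constraint.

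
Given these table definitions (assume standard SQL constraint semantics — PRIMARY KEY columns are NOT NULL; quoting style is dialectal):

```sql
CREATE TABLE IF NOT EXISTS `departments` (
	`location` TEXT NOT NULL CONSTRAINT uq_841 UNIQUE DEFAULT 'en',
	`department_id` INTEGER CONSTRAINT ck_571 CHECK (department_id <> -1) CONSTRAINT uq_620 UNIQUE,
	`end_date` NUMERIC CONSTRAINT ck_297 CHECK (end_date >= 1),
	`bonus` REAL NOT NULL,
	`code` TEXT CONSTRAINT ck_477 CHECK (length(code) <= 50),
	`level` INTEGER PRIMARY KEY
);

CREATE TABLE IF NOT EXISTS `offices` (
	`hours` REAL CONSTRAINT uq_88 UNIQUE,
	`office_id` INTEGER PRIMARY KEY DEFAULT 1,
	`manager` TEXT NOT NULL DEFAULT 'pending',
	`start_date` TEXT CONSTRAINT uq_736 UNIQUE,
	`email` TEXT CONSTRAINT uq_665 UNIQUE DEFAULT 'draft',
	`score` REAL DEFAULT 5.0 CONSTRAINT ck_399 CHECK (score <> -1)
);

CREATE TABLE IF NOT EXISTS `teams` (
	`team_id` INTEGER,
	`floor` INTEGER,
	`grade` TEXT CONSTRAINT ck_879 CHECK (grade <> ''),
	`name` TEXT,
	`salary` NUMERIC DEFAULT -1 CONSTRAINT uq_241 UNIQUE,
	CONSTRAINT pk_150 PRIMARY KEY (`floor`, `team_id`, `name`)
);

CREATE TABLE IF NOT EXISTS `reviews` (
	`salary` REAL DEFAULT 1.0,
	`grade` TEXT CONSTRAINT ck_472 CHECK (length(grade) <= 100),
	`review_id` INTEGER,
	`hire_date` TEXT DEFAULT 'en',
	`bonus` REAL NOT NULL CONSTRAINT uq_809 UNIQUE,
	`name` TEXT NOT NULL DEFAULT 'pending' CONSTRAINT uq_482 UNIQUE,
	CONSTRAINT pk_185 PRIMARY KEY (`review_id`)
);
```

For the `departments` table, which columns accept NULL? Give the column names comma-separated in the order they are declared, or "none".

- location: declared NOT NULL → not nullable.
- department_id: CHECK does not forbid NULL (a CHECK constraint passes when its expression is NULL) → nullable.
- end_date: CHECK does not forbid NULL (a CHECK constraint passes when its expression is NULL) → nullable.
- bonus: declared NOT NULL → not nullable.
- code: CHECK does not forbid NULL (a CHECK constraint passes when its expression is NULL) → nullable.
- level: part of the PRIMARY KEY, which implies NOT NULL → not nullable.

department_id, end_date, code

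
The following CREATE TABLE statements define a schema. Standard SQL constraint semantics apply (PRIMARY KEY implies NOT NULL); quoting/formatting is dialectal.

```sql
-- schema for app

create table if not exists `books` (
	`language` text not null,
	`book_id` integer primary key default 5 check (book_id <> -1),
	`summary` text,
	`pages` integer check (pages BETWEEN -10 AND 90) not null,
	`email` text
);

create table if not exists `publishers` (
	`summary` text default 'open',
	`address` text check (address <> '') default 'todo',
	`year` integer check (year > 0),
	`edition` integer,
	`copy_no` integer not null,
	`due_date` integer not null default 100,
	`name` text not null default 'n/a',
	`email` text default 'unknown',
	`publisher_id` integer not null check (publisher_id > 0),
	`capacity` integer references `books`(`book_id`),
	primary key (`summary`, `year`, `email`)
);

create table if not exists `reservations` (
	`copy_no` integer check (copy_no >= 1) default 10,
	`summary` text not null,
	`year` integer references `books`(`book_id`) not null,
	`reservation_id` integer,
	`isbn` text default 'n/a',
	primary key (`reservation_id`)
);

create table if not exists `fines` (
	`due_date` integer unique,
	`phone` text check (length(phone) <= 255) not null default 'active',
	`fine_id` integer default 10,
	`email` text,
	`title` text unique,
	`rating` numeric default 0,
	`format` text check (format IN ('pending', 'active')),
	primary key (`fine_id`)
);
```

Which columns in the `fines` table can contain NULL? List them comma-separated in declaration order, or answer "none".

- due_date: UNIQUE does not imply NOT NULL → nullable.
- phone: declared NOT NULL → not nullable.
- fine_id: part of the PRIMARY KEY, which implies NOT NULL → not nullable.
- email: no NOT NULL constraint applies → nullable.
- title: UNIQUE does not imply NOT NULL → nullable.
- rating: DEFAULT only fills an omitted column; an explicit NULL is still allowed → nullable.
- format: CHECK does not forbid NULL (a CHECK constraint passes when its expression is NULL) → nullable.

due_date, email, title, rating, format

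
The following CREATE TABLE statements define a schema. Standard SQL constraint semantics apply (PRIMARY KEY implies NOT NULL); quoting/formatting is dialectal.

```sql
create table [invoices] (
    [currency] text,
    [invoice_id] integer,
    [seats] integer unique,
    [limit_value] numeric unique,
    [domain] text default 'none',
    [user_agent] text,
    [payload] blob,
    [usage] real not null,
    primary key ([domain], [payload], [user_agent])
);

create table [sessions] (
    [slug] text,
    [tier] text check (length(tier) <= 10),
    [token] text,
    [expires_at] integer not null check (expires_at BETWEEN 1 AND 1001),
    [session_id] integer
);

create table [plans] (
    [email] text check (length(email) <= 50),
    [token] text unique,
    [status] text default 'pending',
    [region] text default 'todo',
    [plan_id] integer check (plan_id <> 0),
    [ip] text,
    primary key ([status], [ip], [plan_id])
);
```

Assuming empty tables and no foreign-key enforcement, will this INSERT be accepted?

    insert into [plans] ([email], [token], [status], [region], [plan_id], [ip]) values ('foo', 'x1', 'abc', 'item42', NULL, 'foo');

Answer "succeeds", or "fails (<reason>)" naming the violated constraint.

fails (NOT NULL on plan_id)

plan_id is explicitly set to NULL, but plan_id is part of the PRIMARY KEY (implied NOT NULL).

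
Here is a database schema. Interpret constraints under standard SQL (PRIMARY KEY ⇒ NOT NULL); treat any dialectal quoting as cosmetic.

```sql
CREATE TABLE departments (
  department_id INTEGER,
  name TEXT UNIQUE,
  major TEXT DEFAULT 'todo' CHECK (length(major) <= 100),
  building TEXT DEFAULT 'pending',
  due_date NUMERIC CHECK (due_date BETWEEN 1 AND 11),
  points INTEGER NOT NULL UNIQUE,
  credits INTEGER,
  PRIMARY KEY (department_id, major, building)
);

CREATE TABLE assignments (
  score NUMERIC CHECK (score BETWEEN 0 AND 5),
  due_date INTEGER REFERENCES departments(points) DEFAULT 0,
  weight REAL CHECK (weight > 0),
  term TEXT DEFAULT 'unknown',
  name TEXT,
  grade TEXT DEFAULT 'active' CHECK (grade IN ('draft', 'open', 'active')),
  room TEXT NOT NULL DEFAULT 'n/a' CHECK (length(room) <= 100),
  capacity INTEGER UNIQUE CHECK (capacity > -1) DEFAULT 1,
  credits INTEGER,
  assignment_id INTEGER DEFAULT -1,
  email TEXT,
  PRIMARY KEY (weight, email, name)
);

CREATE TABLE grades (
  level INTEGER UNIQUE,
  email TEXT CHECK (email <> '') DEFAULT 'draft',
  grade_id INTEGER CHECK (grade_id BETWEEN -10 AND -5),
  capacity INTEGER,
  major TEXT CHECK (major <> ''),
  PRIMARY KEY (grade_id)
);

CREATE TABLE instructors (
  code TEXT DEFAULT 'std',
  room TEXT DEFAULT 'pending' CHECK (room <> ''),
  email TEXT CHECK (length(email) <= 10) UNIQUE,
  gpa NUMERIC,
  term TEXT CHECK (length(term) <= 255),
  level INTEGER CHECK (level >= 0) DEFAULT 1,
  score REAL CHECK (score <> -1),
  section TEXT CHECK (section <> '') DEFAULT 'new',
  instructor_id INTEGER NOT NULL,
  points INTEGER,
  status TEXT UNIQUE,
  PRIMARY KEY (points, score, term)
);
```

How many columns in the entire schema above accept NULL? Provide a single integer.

departments: 3 nullable (name, due_date, credits — PK (department_id, major, building) and explicit NOT NULL columns excluded).
assignments: 7 nullable (score, due_date, term, grade, capacity, credits, assignment_id — PK (weight, email, name) and explicit NOT NULL columns excluded).
grades: 4 nullable (level, email, capacity, major — PK (grade_id) and explicit NOT NULL columns excluded).
instructors: 7 nullable (code, room, email, gpa, level, section, status — PK (points, score, term) and explicit NOT NULL columns excluded).
Total: 3 + 7 + 4 + 7 = 21.

21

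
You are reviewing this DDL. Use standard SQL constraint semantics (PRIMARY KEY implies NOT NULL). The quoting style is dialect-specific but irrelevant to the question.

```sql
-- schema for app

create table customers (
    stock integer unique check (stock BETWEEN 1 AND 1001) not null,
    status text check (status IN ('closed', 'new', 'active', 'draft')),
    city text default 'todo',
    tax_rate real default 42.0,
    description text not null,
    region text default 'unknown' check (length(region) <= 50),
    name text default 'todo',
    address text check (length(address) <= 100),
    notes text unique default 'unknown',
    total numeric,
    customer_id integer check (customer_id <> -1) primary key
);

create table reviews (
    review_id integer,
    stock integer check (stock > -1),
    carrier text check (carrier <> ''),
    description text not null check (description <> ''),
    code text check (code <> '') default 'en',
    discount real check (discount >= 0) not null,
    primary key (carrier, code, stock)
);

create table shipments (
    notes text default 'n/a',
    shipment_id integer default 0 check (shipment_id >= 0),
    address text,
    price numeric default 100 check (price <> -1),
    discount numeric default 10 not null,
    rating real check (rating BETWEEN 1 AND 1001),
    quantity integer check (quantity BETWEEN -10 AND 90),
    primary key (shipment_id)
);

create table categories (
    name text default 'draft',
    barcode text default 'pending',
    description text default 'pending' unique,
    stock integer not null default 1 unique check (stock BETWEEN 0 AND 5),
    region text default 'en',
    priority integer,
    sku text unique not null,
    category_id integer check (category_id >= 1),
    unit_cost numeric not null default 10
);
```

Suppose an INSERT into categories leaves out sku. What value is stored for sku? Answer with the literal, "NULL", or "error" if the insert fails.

error

sku has no DEFAULT clause.
Omitting it would insert NULL, but it is declared NOT NULL, so the INSERT fails.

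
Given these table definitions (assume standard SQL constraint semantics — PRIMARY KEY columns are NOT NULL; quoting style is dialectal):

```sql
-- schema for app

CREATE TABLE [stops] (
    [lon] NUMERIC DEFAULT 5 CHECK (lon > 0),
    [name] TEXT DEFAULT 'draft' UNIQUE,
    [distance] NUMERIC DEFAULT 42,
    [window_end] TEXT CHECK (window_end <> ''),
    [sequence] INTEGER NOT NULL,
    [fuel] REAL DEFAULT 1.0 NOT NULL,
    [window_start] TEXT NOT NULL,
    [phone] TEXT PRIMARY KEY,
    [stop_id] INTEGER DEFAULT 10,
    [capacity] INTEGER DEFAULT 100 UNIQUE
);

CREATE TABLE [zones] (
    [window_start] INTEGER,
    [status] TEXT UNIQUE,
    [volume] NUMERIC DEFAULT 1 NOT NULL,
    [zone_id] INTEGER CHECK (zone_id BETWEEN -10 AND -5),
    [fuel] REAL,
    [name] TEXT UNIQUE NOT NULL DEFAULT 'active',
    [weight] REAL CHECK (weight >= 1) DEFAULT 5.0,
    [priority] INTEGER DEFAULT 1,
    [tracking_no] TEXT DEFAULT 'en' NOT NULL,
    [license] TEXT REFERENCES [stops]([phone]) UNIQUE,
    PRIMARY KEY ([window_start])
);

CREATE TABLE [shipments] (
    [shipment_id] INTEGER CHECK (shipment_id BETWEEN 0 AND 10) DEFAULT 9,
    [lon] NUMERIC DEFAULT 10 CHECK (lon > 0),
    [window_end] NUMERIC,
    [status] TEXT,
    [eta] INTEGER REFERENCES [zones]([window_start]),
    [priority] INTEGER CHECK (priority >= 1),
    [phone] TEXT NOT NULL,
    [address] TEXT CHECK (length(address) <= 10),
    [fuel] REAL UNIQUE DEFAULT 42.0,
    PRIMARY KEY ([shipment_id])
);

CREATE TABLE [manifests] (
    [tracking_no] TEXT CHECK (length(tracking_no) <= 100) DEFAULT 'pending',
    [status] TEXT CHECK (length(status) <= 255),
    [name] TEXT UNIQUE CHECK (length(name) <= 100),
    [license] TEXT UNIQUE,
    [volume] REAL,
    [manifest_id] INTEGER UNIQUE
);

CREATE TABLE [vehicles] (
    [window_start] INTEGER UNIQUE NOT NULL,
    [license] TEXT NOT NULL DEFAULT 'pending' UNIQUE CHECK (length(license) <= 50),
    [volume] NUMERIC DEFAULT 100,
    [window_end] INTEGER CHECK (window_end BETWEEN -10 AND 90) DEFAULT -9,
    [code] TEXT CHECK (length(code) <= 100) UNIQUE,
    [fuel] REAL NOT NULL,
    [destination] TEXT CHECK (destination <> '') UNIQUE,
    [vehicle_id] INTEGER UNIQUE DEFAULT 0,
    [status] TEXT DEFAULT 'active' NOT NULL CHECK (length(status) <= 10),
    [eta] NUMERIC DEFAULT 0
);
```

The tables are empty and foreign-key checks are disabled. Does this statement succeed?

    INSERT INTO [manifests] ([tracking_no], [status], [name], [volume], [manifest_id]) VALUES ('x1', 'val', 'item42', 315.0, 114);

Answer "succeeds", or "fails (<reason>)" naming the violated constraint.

succeeds

manifests has no NOT NULL or PRIMARY KEY columns.
CHECK constraints: 'x1' satisfies (length(tracking_no) <= 100); 'val' satisfies (length(status) <= 255); 'item42' satisfies (length(name) <= 100).
No constraint is violated.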